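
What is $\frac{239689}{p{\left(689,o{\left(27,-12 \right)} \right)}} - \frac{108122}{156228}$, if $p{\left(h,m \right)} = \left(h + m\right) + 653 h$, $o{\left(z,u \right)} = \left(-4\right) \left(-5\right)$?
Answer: $- \frac{1409556410}{8800049841} \approx -0.16018$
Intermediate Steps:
$o{\left(z,u \right)} = 20$
$p{\left(h,m \right)} = m + 654 h$
$\frac{239689}{p{\left(689,o{\left(27,-12 \right)} \right)}} - \frac{108122}{156228} = \frac{239689}{20 + 654 \cdot 689} - \frac{108122}{156228} = \frac{239689}{20 + 450606} - \frac{54061}{78114} = \frac{239689}{450626} - \frac{54061}{78114} = - \frac{1409556410}{8800049841}$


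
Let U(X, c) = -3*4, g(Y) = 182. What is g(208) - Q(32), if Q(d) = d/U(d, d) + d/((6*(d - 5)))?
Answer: 14942/81 ≈ 184.47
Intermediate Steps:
U(X, c) = -12
Q(d) = -d/12 + d/(-30 + 6*d) (Q(d) = d/(-12) + d/((6*(d - 5))) = d*(-1/12) + d/((6*(-5 + d))) = -d/12 + d/(-30 + 6*d))
g(208) - Q(32) = 182 - 32*(7 - 1*32)/(12*(-5 + 32)) = 182 - 32*(7 - 32)/(12*27) = 182 - 32*(-25)/(12*27) = 182 - 1*(-200/81) = 182 + 200/81 = 14942/81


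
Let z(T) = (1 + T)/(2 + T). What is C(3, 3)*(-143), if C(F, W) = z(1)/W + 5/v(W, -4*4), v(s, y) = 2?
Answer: -7007/18 ≈ -389.28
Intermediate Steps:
z(T) = (1 + T)/(2 + T)
C(F, W) = 5/2 + 2/(3*W) (C(F, W) = ((1 + 1)/(2 + 1))/W + 5/2 = (2/3)/W + 5*(½) = ((⅓)*2)/W + 5/2 = 2/(3*W) + 5/2 = 5/2 + 2/(3*W))
C(3, 3)*(-143) = ((⅙)*(4 + 15*3)/3)*(-143) = ((⅙)*(⅓)*(4 + 45))*(-143) = ((⅙)*(⅓)*49)*(-143) = (49/18)*(-143) = -7007/18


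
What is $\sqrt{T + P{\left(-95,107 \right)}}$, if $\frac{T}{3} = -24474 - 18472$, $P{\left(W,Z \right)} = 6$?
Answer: $8 i \sqrt{2013} \approx 358.93 i$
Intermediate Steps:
$T = -128838$ ($T = 3 \left(-24474 - 18472\right) = 3 \left(-42946\right) = -128838$)
$\sqrt{T + P{\left(-95,107 \right)}} = \sqrt{-128838 + 6} = \sqrt{-128832} = 8 i \sqrt{2013}$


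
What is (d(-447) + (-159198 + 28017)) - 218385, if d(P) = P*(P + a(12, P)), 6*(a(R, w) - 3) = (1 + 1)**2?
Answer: -151396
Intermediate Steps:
a(R, w) = 11/3 (a(R, w) = 3 + (1 + 1)**2/6 = 3 + (1/6)*2**2 = 3 + (1/6)*4 = 3 + 2/3 = 11/3)
d(P) = P*(11/3 + P) (d(P) = P*(P + 11/3) = P*(11/3 + P))
(d(-447) + (-159198 + 28017)) - 218385 = ((1/3)*(-447)*(11 + 3*(-447)) + (-159198 + 28017)) - 218385 = ((1/3)*(-447)*(11 - 1341) - 131181) - 218385 = ((1/3)*(-447)*(-1330) - 131181) - 218385 = (198170 - 131181) - 218385 = 66989 - 218385 = -151396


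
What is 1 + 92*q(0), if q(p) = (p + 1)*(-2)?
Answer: -183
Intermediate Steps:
q(p) = -2 - 2*p (q(p) = (1 + p)*(-2) = -2 - 2*p)
1 + 92*q(0) = 1 + 92*(-2 - 2*0) = 1 + 92*(-2 + 0) = 1 + 92*(-2) = 1 - 184 = -183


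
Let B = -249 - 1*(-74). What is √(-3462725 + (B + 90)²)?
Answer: 10*I*√34555 ≈ 1858.9*I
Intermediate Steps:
B = -175 (B = -249 + 74 = -175)
√(-3462725 + (B + 90)²) = √(-3462725 + (-175 + 90)²) = √(-3462725 + (-85)²) = √(-3462725 + 7225) = √(-3455500) = 10*I*√34555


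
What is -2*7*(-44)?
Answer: 616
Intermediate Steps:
-2*7*(-44) = -14*(-44) = 616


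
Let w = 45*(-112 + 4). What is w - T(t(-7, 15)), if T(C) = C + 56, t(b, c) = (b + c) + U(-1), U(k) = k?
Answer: -4923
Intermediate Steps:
w = -4860 (w = 45*(-108) = -4860)
t(b, c) = -1 + b + c (t(b, c) = (b + c) - 1 = -1 + b + c)
T(C) = 56 + C
w - T(t(-7, 15)) = -4860 - (56 + (-1 - 7 + 15)) = -4860 - (56 + 7) = -4860 - 1*63 = -4860 - 63 = -4923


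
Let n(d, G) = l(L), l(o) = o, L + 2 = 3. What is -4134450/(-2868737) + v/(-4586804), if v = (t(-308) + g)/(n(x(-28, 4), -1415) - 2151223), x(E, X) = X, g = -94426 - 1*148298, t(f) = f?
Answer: 299967526237441331/208136017129777071 ≈ 1.4412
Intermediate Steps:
L = 1 (L = -2 + 3 = 1)
g = -242724 (g = -94426 - 148298 = -242724)
n(d, G) = 1
v = 121516/1075611 (v = (-308 - 242724)/(1 - 2151223) = -243032/(-2151222) = -243032*(-1/2151222) = 121516/1075611 ≈ 0.11297)
-4134450/(-2868737) + v/(-4586804) = -4134450/(-2868737) + (121516/1075611)/(-4586804) = -4134450*(-1/2868737) + (121516/1075611)*(-1/4586804) = 4134450/2868737 - 1787/72553188783 = 299967526237441331/208136017129777071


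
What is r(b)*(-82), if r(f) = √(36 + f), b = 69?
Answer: -82*√105 ≈ -840.25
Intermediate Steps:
r(b)*(-82) = √(36 + 69)*(-82) = √105*(-82) = -82*√105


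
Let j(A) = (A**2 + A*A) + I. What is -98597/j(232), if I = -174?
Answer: -98597/107474 ≈ -0.91740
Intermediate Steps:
j(A) = -174 + 2*A**2 (j(A) = (A**2 + A*A) - 174 = (A**2 + A**2) - 174 = 2*A**2 - 174 = -174 + 2*A**2)
-98597/j(232) = -98597/(-174 + 2*232**2) = -98597/(-174 + 2*53824) = -98597/(-174 + 107648) = -98597/107474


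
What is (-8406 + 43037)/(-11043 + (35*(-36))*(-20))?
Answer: 34631/14157 ≈ 2.4462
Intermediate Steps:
(-8406 + 43037)/(-11043 + (35*(-36))*(-20)) = 34631/(-11043 - 1260*(-20)) = 34631/(-11043 + 25200) = 34631/14157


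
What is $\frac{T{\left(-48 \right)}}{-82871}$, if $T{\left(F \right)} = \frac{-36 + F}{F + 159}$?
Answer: $\frac{28}{3066227} \approx 9.1317 \cdot 10^{-6}$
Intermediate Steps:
$T{\left(F \right)} = \frac{-36 + F}{159 + F}$
$\frac{T{\left(-48 \right)}}{-82871} = \frac{\frac{1}{159 - 48} \left(-36 - 48\right)}{-82871} = \frac{1}{111} \left(-84\right) \left(- \frac{1}{82871}\right) = \left(- \frac{28}{37}\right) \left(- \frac{1}{82871}\right) = \frac{28}{3066227}$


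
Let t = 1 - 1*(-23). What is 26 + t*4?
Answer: 122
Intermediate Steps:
t = 24 (t = 1 + 23 = 24)
26 + t*4 = 26 + 24*4 = 26 + 96 = 122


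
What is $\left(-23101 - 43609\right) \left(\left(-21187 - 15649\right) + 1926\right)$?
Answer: $2328846100$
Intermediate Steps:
$\left(-23101 - 43609\right) \left(\left(-21187 - 15649\right) + 1926\right) = - 66710 \left(-36836 + 1926\right) = \left(-66710\right) \left(-34910\right) = 2328846100$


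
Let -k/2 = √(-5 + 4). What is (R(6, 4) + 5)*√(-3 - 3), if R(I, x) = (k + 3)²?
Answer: √6*(12 + 10*I) ≈ 29.394 + 24.495*I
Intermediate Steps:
k = -2*I (k = -2*√(-5 + 4) = -2*I ≈ -2.0*I)
R(I, x) = (3 - 2*I)² (R(I, x) = (-2*I + 3)² = (3 - 2*I)²)
(R(6, 4) + 5)*√(-3 - 3) = ((5 - 12*I) + 5)*√(-3 - 3) = (10 - 12*I)*√(-6) = (10 - 12*I)*(I*√6) = I*√6*(10 - 12*I)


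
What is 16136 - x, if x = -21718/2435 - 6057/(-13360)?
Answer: 105041060257/6506320 ≈ 16144.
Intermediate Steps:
x = -55080737/6506320 (x = -21718*1/2435 - 6057*(-1/13360) = -21718/2435 + 6057/13360 = -55080737/6506320 ≈ -8.4657)
16136 - x = 16136 - 1*(-55080737/6506320) = 16136 + 55080737/6506320 = 105041060257/6506320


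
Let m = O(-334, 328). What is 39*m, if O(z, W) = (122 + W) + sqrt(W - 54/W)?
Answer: 17550 + 39*sqrt(2204365)/82 ≈ 18256.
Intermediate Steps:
O(z, W) = 122 + W + sqrt(W - 54/W)
m = 450 + sqrt(2204365)/82 (m = 122 + 328 + sqrt(328 - 54/328) = 122 + 328 + sqrt(328 - 54*1/328) = 122 + 328 + sqrt(328 - 27/164) = 122 + 328 + sqrt(53765/164) = 122 + 328 + sqrt(2204365)/82 = 450 + sqrt(2204365)/82 ≈ 468.11)
39*m = 39*(450 + sqrt(2204365)/82) = 17550 + 39*sqrt(2204365)/82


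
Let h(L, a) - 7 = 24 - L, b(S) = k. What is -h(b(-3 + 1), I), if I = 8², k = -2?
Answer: -33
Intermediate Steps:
b(S) = -2
I = 64
h(L, a) = 31 - L (h(L, a) = 7 + (24 - L) = 31 - L)
-h(b(-3 + 1), I) = -(31 - 1*(-2)) = -(31 + 2) = -1*33 = -33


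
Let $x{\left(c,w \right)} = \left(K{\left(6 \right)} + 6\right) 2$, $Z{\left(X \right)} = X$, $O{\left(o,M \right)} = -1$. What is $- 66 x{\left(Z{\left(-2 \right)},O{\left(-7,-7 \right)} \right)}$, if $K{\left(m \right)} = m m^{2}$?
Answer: $-29304$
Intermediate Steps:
$K{\left(m \right)} = m^{3}$
$x{\left(c,w \right)} = 444$ ($x{\left(c,w \right)} = \left(6^{3} + 6\right) 2 = \left(216 + 6\right) 2 = 222 \cdot 2 = 444$)
$- 66 x{\left(Z{\left(-2 \right)},O{\left(-7,-7 \right)} \right)} = \left(-66\right) 444 = -29304$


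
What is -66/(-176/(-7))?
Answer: -21/8 ≈ -2.6250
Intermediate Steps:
-66/(-176/(-7)) = -66/(-176*(-⅐)) = -66/(176/7) = (7/176)*(-66) = -21/8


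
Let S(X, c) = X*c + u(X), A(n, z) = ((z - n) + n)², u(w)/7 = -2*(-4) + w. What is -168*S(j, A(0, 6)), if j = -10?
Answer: 62832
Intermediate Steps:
u(w) = 56 + 7*w (u(w) = 7*(-2*(-4) + w) = 7*(8 + w) = 56 + 7*w)
A(n, z) = z²
S(X, c) = 56 + 7*X + X*c (S(X, c) = X*c + (56 + 7*X) = 56 + 7*X + X*c)
-168*S(j, A(0, 6)) = -168*(56 + 7*(-10) - 10*6²) = -168*(56 - 70 - 10*36) = -168*(56 - 70 - 360) = -168*(-374) = 62832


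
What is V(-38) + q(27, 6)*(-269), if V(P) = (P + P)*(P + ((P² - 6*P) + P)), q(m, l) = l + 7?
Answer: -124793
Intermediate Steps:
q(m, l) = 7 + l
V(P) = 2*P*(P² - 4*P) (V(P) = (2*P)*(P + (P² - 5*P)) = (2*P)*(P² - 4*P) = 2*P*(P² - 4*P))
V(-38) + q(27, 6)*(-269) = 2*(-38)²*(-4 - 38) + (7 + 6)*(-269) = 2*1444*(-42) + 13*(-269) = -121296 - 3497 = -124793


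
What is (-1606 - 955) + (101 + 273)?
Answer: -2187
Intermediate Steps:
(-1606 - 955) + (101 + 273) = -2561 + 374 = -2187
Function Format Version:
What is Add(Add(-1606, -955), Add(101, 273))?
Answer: -2187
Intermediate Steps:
Add(Add(-1606, -955), Add(101, 273)) = Add(-2561, 374) = -2187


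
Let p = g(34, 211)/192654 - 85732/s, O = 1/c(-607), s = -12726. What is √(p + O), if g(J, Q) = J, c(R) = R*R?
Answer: √26105756231940977438/1968506463 ≈ 2.5956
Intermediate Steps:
c(R) = R²
O = 1/368449 (O = 1/((-607)²) = 1/368449 ≈ 2.7141e-6)
p = 65543831/9729027 (p = 34/192654 - 85732/(-12726) = 34*(1/192654) - 85732*(-1/12726) = 17/96327 + 42866/6363 = 65543831/9729027 ≈ 6.7369)
√(p + O) = √(65543831/9729027 + 1/368449) = √(24149568717146/3584650269123) = √26105756231940977438/1968506463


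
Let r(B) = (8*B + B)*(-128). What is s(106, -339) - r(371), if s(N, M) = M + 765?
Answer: 427818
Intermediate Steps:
s(N, M) = 765 + M
r(B) = -1152*B (r(B) = (9*B)*(-128) = -1152*B)
s(106, -339) - r(371) = (765 - 339) - (-1152)*371 = 426 - 1*(-427392) = 426 + 427392 = 427818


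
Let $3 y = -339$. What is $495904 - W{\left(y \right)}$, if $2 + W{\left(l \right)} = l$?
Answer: $496019$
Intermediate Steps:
$y = -113$ ($y = \frac{1}{3} \left(-339\right) = -113$)
$W{\left(l \right)} = -2 + l$
$495904 - W{\left(y \right)} = 495904 - \left(-2 - 113\right) = 495904 - -115 = 495904 + 115 = 496019$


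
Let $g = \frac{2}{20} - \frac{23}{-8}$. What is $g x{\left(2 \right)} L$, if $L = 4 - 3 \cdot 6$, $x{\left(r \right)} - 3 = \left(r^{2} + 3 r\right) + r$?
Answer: $- \frac{2499}{4} \approx -624.75$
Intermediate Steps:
$x{\left(r \right)} = 3 + r^{2} + 4 r$ ($x{\left(r \right)} = 3 + \left(\left(r^{2} + 3 r\right) + r\right) = 3 + \left(r^{2} + 4 r\right) = 3 + r^{2} + 4 r$)
$L = -14$ ($L = 4 - 18 = -14$)
$g = \frac{119}{40}$ ($g = 2 \cdot \frac{1}{20} - - \frac{23}{8} = \frac{1}{10} + \frac{23}{8} = \frac{119}{40} \approx 2.975$)
$g x{\left(2 \right)} L = \frac{119 \left(3 + 2^{2} + 4 \cdot 2\right)}{40} \left(-14\right) = \frac{119 \left(3 + 4 + 8\right)}{40} \left(-14\right) = \frac{119}{40} \cdot 15 \left(-14\right) = \frac{357}{8} \left(-14\right) = - \frac{2499}{4}$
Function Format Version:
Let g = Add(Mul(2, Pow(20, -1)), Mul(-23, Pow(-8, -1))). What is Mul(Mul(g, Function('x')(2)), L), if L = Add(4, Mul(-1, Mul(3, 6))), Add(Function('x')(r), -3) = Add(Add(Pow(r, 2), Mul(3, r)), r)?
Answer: Rational(-2499, 4) ≈ -624.75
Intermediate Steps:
Function('x')(r) = Add(3, Pow(r, 2), Mul(4, r)) (Function('x')(r) = Add(3, Add(Add(Pow(r, 2), Mul(3, r)), r)) = Add(3, Add(Pow(r, 2), Mul(4, r))) = Add(3, Pow(r, 2), Mul(4, r)))
L = -14 (L = Add(4, Mul(-1, 18)) = Add(4, -18) = -14)
g = Rational(119, 40) (g = Add(Mul(2, Rational(1, 20)), Mul(-23, Rational(-1, 8))) = Add(Rational(1, 10), Rational(23, 8)) = Rational(119, 40) ≈ 2.9750)
Mul(Mul(g, Function('x')(2)), L) = Mul(Mul(Rational(119, 40), Add(3, Pow(2, 2), Mul(4, 2))), -14) = Mul(Mul(Rational(119, 40), Add(3, 4, 8)), -14) = Mul(Mul(Rational(119, 40), 15), -14) = Mul(Rational(357, 8), -14) = Rational(-2499, 4)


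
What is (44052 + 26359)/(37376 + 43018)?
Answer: 70411/80394 ≈ 0.87582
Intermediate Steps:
(44052 + 26359)/(37376 + 43018) = 70411/80394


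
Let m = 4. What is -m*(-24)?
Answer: 96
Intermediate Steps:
-m*(-24) = -1*4*(-24) = -4*(-24) = 96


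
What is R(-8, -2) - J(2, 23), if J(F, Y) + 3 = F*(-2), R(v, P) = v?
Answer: -1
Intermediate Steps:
J(F, Y) = -3 - 2*F (J(F, Y) = -3 + F*(-2) = -3 - 2*F)
R(-8, -2) - J(2, 23) = -8 - (-3 - 2*2) = -8 - (-3 - 4) = -8 - 1*(-7) = -8 + 7 = -1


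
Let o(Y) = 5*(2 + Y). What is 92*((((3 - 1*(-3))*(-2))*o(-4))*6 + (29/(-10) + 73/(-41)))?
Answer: 13490926/205 ≈ 65809.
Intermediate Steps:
o(Y) = 10 + 5*Y
92*((((3 - 1*(-3))*(-2))*o(-4))*6 + (29/(-10) + 73/(-41))) = 92*((((3 - 1*(-3))*(-2))*(10 + 5*(-4)))*6 + (29/(-10) + 73/(-41))) = 92*((((3 + 3)*(-2))*(10 - 20))*6 + (29*(-⅒) + 73*(-1/41))) = 92*(((6*(-2))*(-10))*6 + (-29/10 - 73/41)) = 92*(-12*(-10)*6 - 1919/410) = 92*(120*6 - 1919/410) = 92*(720 - 1919/410) = 92*(293281/410) = 13490926/205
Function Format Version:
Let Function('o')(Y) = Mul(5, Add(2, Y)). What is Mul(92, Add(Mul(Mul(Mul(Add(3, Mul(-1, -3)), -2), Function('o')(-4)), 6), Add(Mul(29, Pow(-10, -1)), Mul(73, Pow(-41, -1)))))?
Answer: Rational(13490926, 205) ≈ 65809.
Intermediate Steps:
Function('o')(Y) = Add(10, Mul(5, Y))
Mul(92, Add(Mul(Mul(Mul(Add(3, Mul(-1, -3)), -2), Function('o')(-4)), 6), Add(Mul(29, Pow(-10, -1)), Mul(73, Pow(-41, -1))))) = Mul(92, Add(Mul(Mul(Mul(Add(3, Mul(-1, -3)), -2), Add(10, Mul(5, -4))), 6), Add(Mul(29, Pow(-10, -1)), Mul(73, Pow(-41, -1))))) = Mul(92, Add(Mul(Mul(Mul(Add(3, 3), -2), Add(10, -20)), 6), Add(Mul(29, Rational(-1, 10)), Mul(73, Rational(-1, 41))))) = Mul(92, Add(Mul(Mul(Mul(6, -2), -10), 6), Add(Rational(-29, 10), Rational(-73, 41)))) = Mul(92, Add(Mul(Mul(-12, -10), 6), Rational(-1919, 410))) = Mul(92, Add(Mul(120, 6), Rational(-1919, 410))) = Mul(92, Add(720, Rational(-1919, 410))) = Mul(92, Rational(293281, 410)) = Rational(13490926, 205)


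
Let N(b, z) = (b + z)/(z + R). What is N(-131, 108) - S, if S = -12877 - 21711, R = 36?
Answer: 4980649/144 ≈ 34588.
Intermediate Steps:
N(b, z) = (b + z)/(36 + z) (N(b, z) = (b + z)/(z + 36) = (b + z)/(36 + z))
S = -34588
N(-131, 108) - S = (-131 + 108)/(36 + 108) - 1*(-34588) = -23/144 + 34588 = 4980649/144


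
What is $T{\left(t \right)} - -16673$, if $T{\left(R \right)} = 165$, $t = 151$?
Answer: $16838$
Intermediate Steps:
$T{\left(t \right)} - -16673 = 165 - -16673 = 165 + 16673 = 16838$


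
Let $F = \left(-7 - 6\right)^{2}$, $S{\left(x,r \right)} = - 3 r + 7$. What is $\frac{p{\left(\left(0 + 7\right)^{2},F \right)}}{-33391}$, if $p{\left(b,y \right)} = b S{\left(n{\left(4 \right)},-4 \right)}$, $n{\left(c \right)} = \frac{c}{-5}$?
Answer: $- \frac{931}{33391} \approx -0.027882$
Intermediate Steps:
$n{\left(c \right)} = - \frac{c}{5}$ ($n{\left(c \right)} = c \left(- \frac{1}{5}\right) = - \frac{c}{5}$)
$S{\left(x,r \right)} = 7 - 3 r$
$F = 169$ ($F = \left(-13\right)^{2} = 169$)
$p{\left(b,y \right)} = 19 b$ ($p{\left(b,y \right)} = b \left(7 - -12\right) = b \left(7 + 12\right) = b 19 = 19 b$)
$\frac{p{\left(\left(0 + 7\right)^{2},F \right)}}{-33391} = \frac{19 \left(0 + 7\right)^{2}}{-33391} = 19 \cdot 7^{2} \left(- \frac{1}{33391}\right) = 19 \cdot 49 \left(- \frac{1}{33391}\right) = 931 \left(- \frac{1}{33391}\right) = - \frac{931}{33391}$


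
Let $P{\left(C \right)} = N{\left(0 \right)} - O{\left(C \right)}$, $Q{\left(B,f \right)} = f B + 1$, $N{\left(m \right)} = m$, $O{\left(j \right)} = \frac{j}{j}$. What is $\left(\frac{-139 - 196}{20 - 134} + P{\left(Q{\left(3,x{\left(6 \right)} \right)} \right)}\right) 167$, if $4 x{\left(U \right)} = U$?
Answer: $\frac{36907}{114} \approx 323.75$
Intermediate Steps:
$O{\left(j \right)} = 1$
$x{\left(U \right)} = \frac{U}{4}$
$Q{\left(B,f \right)} = 1 + B f$ ($Q{\left(B,f \right)} = B f + 1 = 1 + B f$)
$P{\left(C \right)} = -1$ ($P{\left(C \right)} = 0 - 1 = -1$)
$\left(\frac{-139 - 196}{20 - 134} + P{\left(Q{\left(3,x{\left(6 \right)} \right)} \right)}\right) 167 = \left(\frac{-139 - 196}{20 - 134} - 1\right) 167 = \left(- \frac{335}{-114} - 1\right) 167 = \left(\left(-335\right) \left(- \frac{1}{114}\right) - 1\right) 167 = \left(\frac{335}{114} - 1\right) 167 = \frac{221}{114} \cdot 167 = \frac{36907}{114}$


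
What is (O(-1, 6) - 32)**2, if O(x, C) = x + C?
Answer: 729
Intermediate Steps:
O(x, C) = C + x
(O(-1, 6) - 32)**2 = ((6 - 1) - 32)**2 = (5 - 32)**2 = (-27)**2 = 729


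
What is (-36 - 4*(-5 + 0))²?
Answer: 256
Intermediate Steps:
(-36 - 4*(-5 + 0))² = (-36 - 4*(-5))² = (-36 + 20)² = (-16)² = 256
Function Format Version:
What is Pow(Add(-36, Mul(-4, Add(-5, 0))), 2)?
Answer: 256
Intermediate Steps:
Pow(Add(-36, Mul(-4, Add(-5, 0))), 2) = Pow(Add(-36, Mul(-4, -5)), 2) = Pow(Add(-36, 20), 2) = Pow(-16, 2) = 256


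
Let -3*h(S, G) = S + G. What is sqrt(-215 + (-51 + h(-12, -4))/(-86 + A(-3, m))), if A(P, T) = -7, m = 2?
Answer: 2*I*sqrt(463822)/93 ≈ 14.646*I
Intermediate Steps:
h(S, G) = -G/3 - S/3 (h(S, G) = -(S + G)/3 = -(G + S)/3 = -G/3 - S/3)
sqrt(-215 + (-51 + h(-12, -4))/(-86 + A(-3, m))) = sqrt(-215 + (-51 + (-1/3*(-4) - 1/3*(-12)))/(-86 - 7)) = sqrt(-215 + (-51 + (4/3 + 4))/(-93)) = sqrt(-215 + (-51 + 16/3)*(-1/93)) = sqrt(-215 - 137/3*(-1/93)) = sqrt(-215 + 137/279) = sqrt(-59848/279) = 2*I*sqrt(463822)/93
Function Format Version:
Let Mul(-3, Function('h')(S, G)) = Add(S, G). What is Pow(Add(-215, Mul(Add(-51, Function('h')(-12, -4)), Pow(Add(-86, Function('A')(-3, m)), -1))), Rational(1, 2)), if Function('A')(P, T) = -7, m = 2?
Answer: Mul(Rational(2, 93), I, Pow(463822, Rational(1, 2))) ≈ Mul(14.646, I)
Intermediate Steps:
Function('h')(S, G) = Add(Mul(Rational(-1, 3), G), Mul(Rational(-1, 3), S)) (Function('h')(S, G) = Mul(Rational(-1, 3), Add(S, G)) = Mul(Rational(-1, 3), Add(G, S)) = Add(Mul(Rational(-1, 3), G), Mul(Rational(-1, 3), S)))
Pow(Add(-215, Mul(Add(-51, Function('h')(-12, -4)), Pow(Add(-86, Function('A')(-3, m)), -1))), Rational(1, 2)) = Pow(Add(-215, Mul(Add(-51, Add(Mul(Rational(-1, 3), -4), Mul(Rational(-1, 3), -12))), Pow(Add(-86, -7), -1))), Rational(1, 2)) = Pow(Add(-215, Mul(Add(-51, Add(Rational(4, 3), 4)), Pow(-93, -1))), Rational(1, 2)) = Pow(Add(-215, Mul(Add(-51, Rational(16, 3)), Rational(-1, 93))), Rational(1, 2)) = Pow(Add(-215, Mul(Rational(-137, 3), Rational(-1, 93))), Rational(1, 2)) = Pow(Add(-215, Rational(137, 279)), Rational(1, 2)) = Pow(Rational(-59848, 279), Rational(1, 2)) = Mul(Rational(2, 93), I, Pow(463822, Rational(1, 2)))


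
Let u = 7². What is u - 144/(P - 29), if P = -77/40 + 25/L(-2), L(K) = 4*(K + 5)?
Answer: 186869/3461 ≈ 53.993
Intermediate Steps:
u = 49
L(K) = 20 + 4*K (L(K) = 4*(5 + K) = 20 + 4*K)
P = 19/120 (P = -77/40 + 25/(20 + 4*(-2)) = -77*1/40 + 25/(20 - 8) = -77/40 + 25/12 = 19/120 ≈ 0.15833)
u - 144/(P - 29) = 49 - 144/(19/120 - 29) = 49 - 144/(-3461/120) = 49 - 120/3461*(-144) = 49 + 17280/3461 = 186869/3461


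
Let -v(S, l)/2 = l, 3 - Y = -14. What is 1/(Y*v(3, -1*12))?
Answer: 1/408 ≈ 0.0024510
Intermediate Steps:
Y = 17 (Y = 3 - 1*(-14) = 3 + 14 = 17)
v(S, l) = -2*l
1/(Y*v(3, -1*12)) = 1/(17*(-(-2)*12)) = 1/(17*(-2*(-12))) = 1/(17*24) = 1/408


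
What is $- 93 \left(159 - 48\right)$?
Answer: $-10323$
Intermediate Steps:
$- 93 \left(159 - 48\right) = \left(-93\right) 111 = -10323$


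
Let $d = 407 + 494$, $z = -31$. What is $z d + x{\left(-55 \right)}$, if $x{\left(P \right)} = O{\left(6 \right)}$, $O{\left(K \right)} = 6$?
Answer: $-27925$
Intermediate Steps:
$x{\left(P \right)} = 6$
$d = 901$
$z d + x{\left(-55 \right)} = \left(-31\right) 901 + 6 = -27931 + 6 = -27925$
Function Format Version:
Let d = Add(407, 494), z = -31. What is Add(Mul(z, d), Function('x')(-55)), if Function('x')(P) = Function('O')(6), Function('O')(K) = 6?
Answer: -27925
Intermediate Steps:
Function('x')(P) = 6
d = 901
Add(Mul(z, d), Function('x')(-55)) = Add(Mul(-31, 901), 6) = Add(-27931, 6) = -27925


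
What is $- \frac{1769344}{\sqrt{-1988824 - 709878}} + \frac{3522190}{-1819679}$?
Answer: $- \frac{3522190}{1819679} + \frac{884672 i \sqrt{2698702}}{1349351} \approx -1.9356 + 1077.0 i$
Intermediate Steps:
$- \frac{1769344}{\sqrt{-1988824 - 709878}} + \frac{3522190}{-1819679} = - \frac{1769344}{\sqrt{-2698702}} + 3522190 \left(- \frac{1}{1819679}\right) = - \frac{1769344}{i \sqrt{2698702}} - \frac{3522190}{1819679} = - 1769344 \left(- \frac{i \sqrt{2698702}}{2698702}\right) - \frac{3522190}{1819679} = \frac{884672 i \sqrt{2698702}}{1349351} - \frac{3522190}{1819679} = - \frac{3522190}{1819679} + \frac{884672 i \sqrt{2698702}}{1349351}$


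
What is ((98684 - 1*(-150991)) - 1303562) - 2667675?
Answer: -3721562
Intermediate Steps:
((98684 - 1*(-150991)) - 1303562) - 2667675 = ((98684 + 150991) - 1303562) - 2667675 = (249675 - 1303562) - 2667675 = -1053887 - 2667675 = -3721562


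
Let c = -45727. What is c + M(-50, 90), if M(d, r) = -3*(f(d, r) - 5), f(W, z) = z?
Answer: -45982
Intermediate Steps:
M(d, r) = 15 - 3*r (M(d, r) = -3*(r - 5) = -3*(-5 + r) = 15 - 3*r)
c + M(-50, 90) = -45727 + (15 - 3*90) = -45727 + (15 - 270) = -45727 - 255 = -45982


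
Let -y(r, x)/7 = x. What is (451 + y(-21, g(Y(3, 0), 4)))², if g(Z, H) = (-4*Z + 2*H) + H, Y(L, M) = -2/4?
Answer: 124609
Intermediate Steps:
Y(L, M) = -½ (Y(L, M) = -2*¼ = -½)
g(Z, H) = -4*Z + 3*H
y(r, x) = -7*x
(451 + y(-21, g(Y(3, 0), 4)))² = (451 - 7*(-4*(-½) + 3*4))² = (451 - 7*(2 + 12))² = (451 - 7*14)² = (451 - 98)² = 353² = 124609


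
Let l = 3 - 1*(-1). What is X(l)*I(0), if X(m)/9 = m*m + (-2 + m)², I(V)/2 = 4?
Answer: 1440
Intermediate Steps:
I(V) = 8 (I(V) = 2*4 = 8)
l = 4 (l = 3 + 1 = 4)
X(m) = 9*m² + 9*(-2 + m)² (X(m) = 9*(m*m + (-2 + m)²) = 9*(m² + (-2 + m)²) = 9*m² + 9*(-2 + m)²)
X(l)*I(0) = (9*4² + 9*(-2 + 4)²)*8 = (9*16 + 9*2²)*8 = (144 + 9*4)*8 = (144 + 36)*8 = 180*8 = 1440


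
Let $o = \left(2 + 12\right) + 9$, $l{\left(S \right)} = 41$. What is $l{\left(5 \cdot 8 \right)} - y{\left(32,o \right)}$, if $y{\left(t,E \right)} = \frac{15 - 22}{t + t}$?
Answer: $\frac{2631}{64} \approx 41.109$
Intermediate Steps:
$o = 23$ ($o = 14 + 9 = 23$)
$y{\left(t,E \right)} = - \frac{7}{2 t}$
$l{\left(5 \cdot 8 \right)} - y{\left(32,o \right)} = 41 - - \frac{7}{2 \cdot 32} = 41 - \left(- \frac{7}{2}\right) \frac{1}{32} = 41 - - \frac{7}{64} = 41 + \frac{7}{64} = \frac{2631}{64}$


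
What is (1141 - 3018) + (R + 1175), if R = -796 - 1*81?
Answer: -1579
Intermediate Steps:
R = -877 (R = -796 - 81 = -877)
(1141 - 3018) + (R + 1175) = (1141 - 3018) + (-877 + 1175) = -1877 + 298 = -1579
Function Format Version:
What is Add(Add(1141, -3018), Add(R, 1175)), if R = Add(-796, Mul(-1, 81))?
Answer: -1579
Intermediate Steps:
R = -877 (R = Add(-796, -81) = -877)
Add(Add(1141, -3018), Add(R, 1175)) = Add(Add(1141, -3018), Add(-877, 1175)) = Add(-1877, 298) = -1579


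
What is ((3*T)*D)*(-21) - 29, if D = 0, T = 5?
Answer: -29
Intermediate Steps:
((3*T)*D)*(-21) - 29 = ((3*5)*0)*(-21) - 29 = (15*0)*(-21) - 29 = 0*(-21) - 29 = 0 - 29 = -29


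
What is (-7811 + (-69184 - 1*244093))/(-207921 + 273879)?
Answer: -160544/32979 ≈ -4.8681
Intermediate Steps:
(-7811 + (-69184 - 1*244093))/(-207921 + 273879) = (-7811 + (-69184 - 244093))/65958 = (-7811 - 313277)*(1/65958) = -321088*1/65958 = -160544/32979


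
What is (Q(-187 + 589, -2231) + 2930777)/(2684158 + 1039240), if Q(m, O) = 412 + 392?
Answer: 2931581/3723398 ≈ 0.78734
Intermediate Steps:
Q(m, O) = 804
(Q(-187 + 589, -2231) + 2930777)/(2684158 + 1039240) = (804 + 2930777)/(2684158 + 1039240) = 2931581/3723398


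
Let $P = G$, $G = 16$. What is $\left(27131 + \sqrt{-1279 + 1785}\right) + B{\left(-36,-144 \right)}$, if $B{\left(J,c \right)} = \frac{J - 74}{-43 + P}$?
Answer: $\frac{732647}{27} + \sqrt{506} \approx 27158.0$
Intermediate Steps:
$P = 16$
$B{\left(J,c \right)} = \frac{74}{27} - \frac{J}{27}$ ($B{\left(J,c \right)} = \frac{J - 74}{-43 + 16} = \frac{-74 + J}{-27} = \left(-74 + J\right) \left(- \frac{1}{27}\right) = \frac{74}{27} - \frac{J}{27}$)
$\left(27131 + \sqrt{-1279 + 1785}\right) + B{\left(-36,-144 \right)} = \left(27131 + \sqrt{-1279 + 1785}\right) + \left(\frac{74}{27} - - \frac{4}{3}\right) = \left(27131 + \sqrt{506}\right) + \left(\frac{74}{27} + \frac{4}{3}\right) = \left(27131 + \sqrt{506}\right) + \frac{110}{27} = \frac{732647}{27} + \sqrt{506}$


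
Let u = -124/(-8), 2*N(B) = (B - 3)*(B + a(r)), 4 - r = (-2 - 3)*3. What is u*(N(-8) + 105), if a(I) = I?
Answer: 2759/4 ≈ 689.75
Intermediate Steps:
r = 19 (r = 4 - (-2 - 3)*3 = 4 - (-5)*3 = 4 - 1*(-15) = 4 + 15 = 19)
N(B) = (-3 + B)*(19 + B)/2 (N(B) = ((B - 3)*(B + 19))/2 = ((-3 + B)*(19 + B))/2 = (-3 + B)*(19 + B)/2)
u = 31/2 (u = -124*(-1/8) = 31/2 ≈ 15.500)
u*(N(-8) + 105) = 31*((-57/2 + (1/2)*(-8)**2 + 8*(-8)) + 105)/2 = 31*((-57/2 + (1/2)*64 - 64) + 105)/2 = 31*((-57/2 + 32 - 64) + 105)/2 = 31*(-121/2 + 105)/2 = (31/2)*(89/2) = 2759/4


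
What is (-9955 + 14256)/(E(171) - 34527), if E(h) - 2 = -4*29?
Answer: -4301/34641 ≈ -0.12416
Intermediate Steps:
E(h) = -114 (E(h) = 2 - 4*29 = 2 - 116 = -114)
(-9955 + 14256)/(E(171) - 34527) = (-9955 + 14256)/(-114 - 34527) = 4301/(-34641) = 4301*(-1/34641) = -4301/34641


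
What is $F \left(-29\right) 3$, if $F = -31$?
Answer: $2697$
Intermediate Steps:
$F \left(-29\right) 3 = \left(-31\right) \left(-29\right) 3 = 899 \cdot 3 = 2697$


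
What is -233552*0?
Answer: 0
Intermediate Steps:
-233552*0 = -21232*0 = 0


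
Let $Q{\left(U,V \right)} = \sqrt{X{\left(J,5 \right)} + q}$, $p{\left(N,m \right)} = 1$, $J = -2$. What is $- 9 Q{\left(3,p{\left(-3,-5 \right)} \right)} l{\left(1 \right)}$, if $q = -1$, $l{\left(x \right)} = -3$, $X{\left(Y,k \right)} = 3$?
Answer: $27 \sqrt{2} \approx 38.184$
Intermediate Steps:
$Q{\left(U,V \right)} = \sqrt{2}$ ($Q{\left(U,V \right)} = \sqrt{3 - 1} = \sqrt{2}$)
$- 9 Q{\left(3,p{\left(-3,-5 \right)} \right)} l{\left(1 \right)} = - 9 \sqrt{2} \left(-3\right) = 27 \sqrt{2}$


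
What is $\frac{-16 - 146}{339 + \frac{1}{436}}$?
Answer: $- \frac{70632}{147805} \approx -0.47787$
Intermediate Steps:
$\frac{-16 - 146}{339 + \frac{1}{436}} = - \frac{162}{339 + \frac{1}{436}} = - \frac{162}{\frac{147805}{436}} = \left(-162\right) \frac{436}{147805} = - \frac{70632}{147805}$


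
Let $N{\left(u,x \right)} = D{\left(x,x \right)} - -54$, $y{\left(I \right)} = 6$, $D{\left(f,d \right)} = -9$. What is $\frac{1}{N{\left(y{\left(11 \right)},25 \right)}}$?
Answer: $\frac{1}{45} \approx 0.022222$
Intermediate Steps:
$N{\left(u,x \right)} = 45$ ($N{\left(u,x \right)} = -9 - -54 = -9 + 54 = 45$)
$\frac{1}{N{\left(y{\left(11 \right)},25 \right)}} = \frac{1}{45}$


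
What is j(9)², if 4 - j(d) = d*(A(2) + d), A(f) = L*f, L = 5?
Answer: 27889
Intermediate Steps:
A(f) = 5*f
j(d) = 4 - d*(10 + d) (j(d) = 4 - d*(5*2 + d) = 4 - d*(10 + d))
j(9)² = (4 - 1*9² - 10*9)² = (4 - 1*81 - 90)² = (4 - 81 - 90)² = (-167)² = 27889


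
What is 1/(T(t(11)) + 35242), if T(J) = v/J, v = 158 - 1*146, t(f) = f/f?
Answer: 1/35254 ≈ 2.8366e-5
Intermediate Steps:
t(f) = 1
v = 12 (v = 158 - 146 = 12)
T(J) = 12/J
1/(T(t(11)) + 35242) = 1/(12/1 + 35242) = 1/(12*1 + 35242) = 1/(12 + 35242) = 1/35254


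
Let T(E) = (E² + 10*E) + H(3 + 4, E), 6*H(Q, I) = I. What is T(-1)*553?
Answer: -30415/6 ≈ -5069.2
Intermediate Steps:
H(Q, I) = I/6
T(E) = E² + 61*E/6 (T(E) = (E² + 10*E) + E/6 = E² + 61*E/6)
T(-1)*553 = ((⅙)*(-1)*(61 + 6*(-1)))*553 = ((⅙)*(-1)*(61 - 6))*553 = ((⅙)*(-1)*55)*553 = -55/6*553 = -30415/6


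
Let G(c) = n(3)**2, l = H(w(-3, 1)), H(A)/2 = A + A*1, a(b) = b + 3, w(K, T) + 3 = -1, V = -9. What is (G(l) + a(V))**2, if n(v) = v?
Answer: 9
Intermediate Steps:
w(K, T) = -4 (w(K, T) = -3 - 1 = -4)
a(b) = 3 + b
H(A) = 4*A (H(A) = 2*(A + A*1) = 2*(A + A) = 2*(2*A) = 4*A)
l = -16 (l = 4*(-4) = -16)
G(c) = 9 (G(c) = 3**2 = 9)
(G(l) + a(V))**2 = (9 + (3 - 9))**2 = (9 - 6)**2 = 3**2 = 9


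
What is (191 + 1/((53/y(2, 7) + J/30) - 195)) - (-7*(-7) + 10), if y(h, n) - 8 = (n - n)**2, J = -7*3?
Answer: 998276/7563 ≈ 131.99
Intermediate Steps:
J = -21
y(h, n) = 8 (y(h, n) = 8 + (n - n)**2 = 8 + 0**2 = 8 + 0 = 8)
(191 + 1/((53/y(2, 7) + J/30) - 195)) - (-7*(-7) + 10) = (191 + 1/((53/8 - 21/30) - 195)) - (-7*(-7) + 10) = (191 + 1/((53*(1/8) - 21*1/30) - 195)) - (49 + 10) = (191 + 1/((53/8 - 7/10) - 195)) - 1*59 = (191 + 1/(237/40 - 195)) - 59 = (191 + 1/(-7563/40)) - 59 = (191 - 40/7563) - 59 = 1444493/7563 - 59 = 998276/7563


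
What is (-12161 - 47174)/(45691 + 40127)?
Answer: -59335/85818 ≈ -0.69141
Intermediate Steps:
(-12161 - 47174)/(45691 + 40127) = -59335/85818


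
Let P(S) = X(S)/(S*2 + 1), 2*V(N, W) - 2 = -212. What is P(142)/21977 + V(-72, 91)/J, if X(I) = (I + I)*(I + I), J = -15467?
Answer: 1905168077/96876703815 ≈ 0.019666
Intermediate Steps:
V(N, W) = -105 (V(N, W) = 1 + (1/2)*(-212) = 1 - 106 = -105)
X(I) = 4*I**2 (X(I) = (2*I)*(2*I) = 4*I**2)
P(S) = 4*S**2/(1 + 2*S) (P(S) = (4*S**2)/(S*2 + 1) = (4*S**2)/(2*S + 1) = (4*S**2)/(1 + 2*S) = 4*S**2/(1 + 2*S))
P(142)/21977 + V(-72, 91)/J = (4*142**2/(1 + 2*142))/21977 - 105/(-15467) = (4*20164/(1 + 284))*(1/21977) - 105*(-1/15467) = (4*20164/285)*(1/21977) + 105/15467 = (4*20164*(1/285))*(1/21977) + 105/15467 = (80656/285)*(1/21977) + 105/15467 = 80656/6263445 + 105/15467 = 1905168077/96876703815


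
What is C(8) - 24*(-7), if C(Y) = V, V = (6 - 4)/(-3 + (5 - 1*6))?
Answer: 335/2 ≈ 167.50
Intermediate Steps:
V = -1/2 (V = 2/(-3 + (5 - 6)) = 2/(-3 - 1) = 2/(-4) = 2*(-1/4) = -1/2 ≈ -0.50000)
C(Y) = -1/2
C(8) - 24*(-7) = -1/2 - 24*(-7) = -1/2 + 168 = 335/2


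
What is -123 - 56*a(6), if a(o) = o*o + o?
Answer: -2475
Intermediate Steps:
a(o) = o + o² (a(o) = o² + o = o + o²)
-123 - 56*a(6) = -123 - 336*(1 + 6) = -123 - 336*7 = -123 - 56*42 = -123 - 2352 = -2475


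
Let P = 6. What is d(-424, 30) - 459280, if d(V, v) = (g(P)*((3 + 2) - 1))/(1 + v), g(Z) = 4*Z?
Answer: -14237584/31 ≈ -4.5928e+5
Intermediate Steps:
d(V, v) = 96/(1 + v) (d(V, v) = ((4*6)*((3 + 2) - 1))/(1 + v) = (24*(5 - 1))/(1 + v) = (24*4)/(1 + v) = 96/(1 + v))
d(-424, 30) - 459280 = 96/(1 + 30) - 459280 = 96/31 - 459280 = -14237584/31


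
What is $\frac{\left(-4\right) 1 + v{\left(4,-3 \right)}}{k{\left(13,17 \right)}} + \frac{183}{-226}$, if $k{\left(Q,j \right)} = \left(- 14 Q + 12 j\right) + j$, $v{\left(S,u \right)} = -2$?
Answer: $- \frac{2831}{2938} \approx -0.96358$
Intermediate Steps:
$k{\left(Q,j \right)} = - 14 Q + 13 j$
$\frac{\left(-4\right) 1 + v{\left(4,-3 \right)}}{k{\left(13,17 \right)}} + \frac{183}{-226} = \frac{\left(-4\right) 1 - 2}{\left(-14\right) 13 + 13 \cdot 17} + \frac{183}{-226} = \frac{-4 - 2}{-182 + 221} + 183 \left(- \frac{1}{226}\right) = - \frac{6}{39} - \frac{183}{226} = \left(-6\right) \frac{1}{39} - \frac{183}{226} = - \frac{2}{13} - \frac{183}{226} = - \frac{2831}{2938}$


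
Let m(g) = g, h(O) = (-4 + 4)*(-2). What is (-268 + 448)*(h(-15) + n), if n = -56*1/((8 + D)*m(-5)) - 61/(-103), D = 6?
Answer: 25812/103 ≈ 250.60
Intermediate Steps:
h(O) = 0 (h(O) = 0*(-2) = 0)
n = 717/515 (n = -56*(-1/(5*(8 + 6))) - 61/(-103) = -56/((-5*14)) - 61*(-1/103) = -56/(-70) + 61/103 = -56*(-1/70) + 61/103 = ⅘ + 61/103 = 717/515 ≈ 1.3922)
(-268 + 448)*(h(-15) + n) = (-268 + 448)*(0 + 717/515) = 180*(717/515) = 25812/103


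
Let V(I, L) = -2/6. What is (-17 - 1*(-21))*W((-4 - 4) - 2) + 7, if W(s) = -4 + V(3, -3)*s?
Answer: 13/3 ≈ 4.3333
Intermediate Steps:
V(I, L) = -⅓ (V(I, L) = -2*⅙ = -⅓)
W(s) = -4 - s/3
(-17 - 1*(-21))*W((-4 - 4) - 2) + 7 = (-17 - 1*(-21))*(-4 - ((-4 - 4) - 2)/3) + 7 = (-17 + 21)*(-4 - (-8 - 2)/3) + 7 = 4*(-4 - ⅓*(-10)) + 7 = 4*(-4 + 10/3) + 7 = 4*(-⅔) + 7 = -8/3 + 7 = 13/3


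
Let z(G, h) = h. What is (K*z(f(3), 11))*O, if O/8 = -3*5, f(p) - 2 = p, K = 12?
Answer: -15840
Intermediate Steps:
f(p) = 2 + p
O = -120 (O = 8*(-3*5) = 8*(-15) = -120)
(K*z(f(3), 11))*O = (12*11)*(-120) = 132*(-120) = -15840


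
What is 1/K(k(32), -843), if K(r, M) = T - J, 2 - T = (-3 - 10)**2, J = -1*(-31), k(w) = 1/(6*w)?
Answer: -1/198 ≈ -0.0050505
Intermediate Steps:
k(w) = 1/(6*w)
J = 31
T = -167 (T = 2 - (-3 - 10)**2 = 2 - 1*(-13)**2 = 2 - 1*169 = 2 - 169 = -167)
K(r, M) = -198 (K(r, M) = -167 - 1*31 = -167 - 31 = -198)
1/K(k(32), -843) = 1/(-198) = -1/198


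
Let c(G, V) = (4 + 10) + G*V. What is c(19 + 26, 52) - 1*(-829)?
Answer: 3183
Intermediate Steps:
c(G, V) = 14 + G*V
c(19 + 26, 52) - 1*(-829) = (14 + (19 + 26)*52) - 1*(-829) = (14 + 45*52) + 829 = (14 + 2340) + 829 = 2354 + 829 = 3183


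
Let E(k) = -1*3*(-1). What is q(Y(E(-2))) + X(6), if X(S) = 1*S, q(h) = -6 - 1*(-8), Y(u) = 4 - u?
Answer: 8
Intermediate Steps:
E(k) = 3 (E(k) = -3*(-1) = 3)
q(h) = 2 (q(h) = -6 + 8 = 2)
X(S) = S
q(Y(E(-2))) + X(6) = 2 + 6 = 8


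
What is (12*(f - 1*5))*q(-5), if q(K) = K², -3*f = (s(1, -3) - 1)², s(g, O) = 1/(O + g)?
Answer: -1725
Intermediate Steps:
f = -¾ (f = -(1/(-3 + 1) - 1)²/3 = -(1/(-2) - 1)²/3 = -(-½ - 1)²/3 = -(-3/2)²/3 = -⅓*9/4 = -¾ ≈ -0.75000)
(12*(f - 1*5))*q(-5) = (12*(-¾ - 1*5))*(-5)² = (12*(-¾ - 5))*25 = (12*(-23/4))*25 = -69*25 = -1725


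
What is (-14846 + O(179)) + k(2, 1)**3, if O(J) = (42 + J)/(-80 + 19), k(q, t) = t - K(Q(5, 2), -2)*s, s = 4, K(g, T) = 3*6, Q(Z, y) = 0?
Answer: -22738398/61 ≈ -3.7276e+5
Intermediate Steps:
K(g, T) = 18
k(q, t) = -72 + t (k(q, t) = t - 18*4 = t - 1*72 = t - 72 = -72 + t)
O(J) = -42/61 - J/61 (O(J) = (42 + J)/(-61) = (42 + J)*(-1/61) = -42/61 - J/61)
(-14846 + O(179)) + k(2, 1)**3 = (-14846 + (-42/61 - 1/61*179)) + (-72 + 1)**3 = (-14846 + (-42/61 - 179/61)) + (-71)**3 = (-14846 - 221/61) - 357911 = -905827/61 - 357911 = -22738398/61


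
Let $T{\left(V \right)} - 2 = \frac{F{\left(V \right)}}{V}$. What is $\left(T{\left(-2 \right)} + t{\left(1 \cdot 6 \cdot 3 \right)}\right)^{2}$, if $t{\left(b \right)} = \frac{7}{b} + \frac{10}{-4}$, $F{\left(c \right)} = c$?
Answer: $\frac{64}{81} \approx 0.79012$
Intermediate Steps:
$t{\left(b \right)} = - \frac{5}{2} + \frac{7}{b}$ ($t{\left(b \right)} = \frac{7}{b} + 10 \left(- \frac{1}{4}\right) = \frac{7}{b} - \frac{5}{2} = - \frac{5}{2} + \frac{7}{b}$)
$T{\left(V \right)} = 3$ ($T{\left(V \right)} = 2 + \frac{V}{V} = 2 + 1 = 3$)
$\left(T{\left(-2 \right)} + t{\left(1 \cdot 6 \cdot 3 \right)}\right)^{2} = \left(3 - \left(\frac{5}{2} - \frac{7}{1 \cdot 6 \cdot 3}\right)\right)^{2} = \left(3 - \left(\frac{5}{2} - \frac{7}{6 \cdot 3}\right)\right)^{2} = \left(3 - \left(\frac{5}{2} - \frac{7}{18}\right)\right)^{2} = \left(3 + \left(- \frac{5}{2} + 7 \cdot \frac{1}{18}\right)\right)^{2} = \left(3 + \left(- \frac{5}{2} + \frac{7}{18}\right)\right)^{2} = \left(3 - \frac{19}{9}\right)^{2} = \left(\frac{8}{9}\right)^{2} = \frac{64}{81}$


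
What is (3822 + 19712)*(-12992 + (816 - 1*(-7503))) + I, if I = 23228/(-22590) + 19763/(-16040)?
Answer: -3984851430067849/36234360 ≈ -1.0997e+8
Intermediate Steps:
I = -81902329/36234360 (I = 23228*(-1/22590) + 19763*(-1/16040) = -11614/11295 - 19763/16040 = -81902329/36234360 ≈ -2.2603)
(3822 + 19712)*(-12992 + (816 - 1*(-7503))) + I = (3822 + 19712)*(-12992 + (816 - 1*(-7503))) - 81902329/36234360 = 23534*(-12992 + (816 + 7503)) - 81902329/36234360 = 23534*(-12992 + 8319) - 81902329/36234360 = 23534*(-4673) - 81902329/36234360 = -109974382 - 81902329/36234360 = -3984851430067849/36234360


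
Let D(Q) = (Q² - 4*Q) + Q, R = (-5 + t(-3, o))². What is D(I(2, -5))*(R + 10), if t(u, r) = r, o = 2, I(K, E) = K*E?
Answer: 2470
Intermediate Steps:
I(K, E) = E*K
R = 9 (R = (-5 + 2)² = (-3)² = 9)
D(Q) = Q² - 3*Q
D(I(2, -5))*(R + 10) = ((-5*2)*(-3 - 5*2))*(9 + 10) = -10*(-3 - 10)*19 = -10*(-13)*19 = 130*19 = 2470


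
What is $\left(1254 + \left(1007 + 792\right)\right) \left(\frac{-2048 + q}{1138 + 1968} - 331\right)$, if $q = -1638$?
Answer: $- \frac{1574999958}{1553} \approx -1.0142 \cdot 10^{6}$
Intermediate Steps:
$\left(1254 + \left(1007 + 792\right)\right) \left(\frac{-2048 + q}{1138 + 1968} - 331\right) = \left(1254 + \left(1007 + 792\right)\right) \left(\frac{-2048 - 1638}{1138 + 1968} - 331\right) = \left(1254 + 1799\right) \left(- \frac{3686}{3106} - 331\right) = 3053 \left(\left(-3686\right) \frac{1}{3106} - 331\right) = 3053 \left(- \frac{1843}{1553} - 331\right) = 3053 \left(- \frac{515886}{1553}\right) = - \frac{1574999958}{1553}$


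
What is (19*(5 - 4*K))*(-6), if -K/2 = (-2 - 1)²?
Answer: -8778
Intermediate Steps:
K = -18 (K = -2*(-2 - 1)² = -2*(-3)² = -2*9 = -18)
(19*(5 - 4*K))*(-6) = (19*(5 - 4*(-18)))*(-6) = (19*(5 + 72))*(-6) = (19*77)*(-6) = 1463*(-6) = -8778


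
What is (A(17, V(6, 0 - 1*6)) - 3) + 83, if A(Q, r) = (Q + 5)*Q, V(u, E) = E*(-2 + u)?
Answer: 454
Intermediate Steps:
A(Q, r) = Q*(5 + Q) (A(Q, r) = (5 + Q)*Q = Q*(5 + Q))
(A(17, V(6, 0 - 1*6)) - 3) + 83 = (17*(5 + 17) - 3) + 83 = (17*22 - 3) + 83 = (374 - 3) + 83 = 371 + 83 = 454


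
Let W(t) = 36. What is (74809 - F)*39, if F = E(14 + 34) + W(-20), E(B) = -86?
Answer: 2919501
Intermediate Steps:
F = -50 (F = -86 + 36 = -50)
(74809 - F)*39 = (74809 - 1*(-50))*39 = (74809 + 50)*39 = 74859*39 = 2919501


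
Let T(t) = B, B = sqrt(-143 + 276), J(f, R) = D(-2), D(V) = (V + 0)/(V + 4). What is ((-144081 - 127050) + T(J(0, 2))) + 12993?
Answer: -258138 + sqrt(133) ≈ -2.5813e+5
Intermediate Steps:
D(V) = V/(4 + V)
J(f, R) = -1 (J(f, R) = -2/(4 - 2) = -2/2 = -2*1/2 = -1)
B = sqrt(133) ≈ 11.533
T(t) = sqrt(133)
((-144081 - 127050) + T(J(0, 2))) + 12993 = ((-144081 - 127050) + sqrt(133)) + 12993 = (-271131 + sqrt(133)) + 12993 = -258138 + sqrt(133)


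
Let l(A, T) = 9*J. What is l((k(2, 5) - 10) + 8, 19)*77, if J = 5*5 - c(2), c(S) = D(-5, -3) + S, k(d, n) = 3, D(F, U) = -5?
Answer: 19404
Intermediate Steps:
c(S) = -5 + S
J = 28 (J = 5*5 - (-5 + 2) = 25 - 1*(-3) = 25 + 3 = 28)
l(A, T) = 252 (l(A, T) = 9*28 = 252)
l((k(2, 5) - 10) + 8, 19)*77 = 252*77 = 19404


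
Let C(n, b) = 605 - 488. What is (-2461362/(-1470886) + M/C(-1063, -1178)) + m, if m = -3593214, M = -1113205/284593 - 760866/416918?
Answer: -18342673304059064524328111/5104811902685489397 ≈ -3.5932e+6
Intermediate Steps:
C(n, b) = 117
M = -340326169864/59325972187 (M = -1113205*1/284593 - 760866*1/416918 = -1113205/284593 - 380433/208459 = -340326169864/59325972187 ≈ -5.7365)
(-2461362/(-1470886) + M/C(-1063, -1178)) + m = (-2461362/(-1470886) - 340326169864/59325972187/117) - 3593214 = (-2461362*(-1/1470886) - 340326169864/59325972187*1/117) - 3593214 = (1230681/735443 - 340326169864/6941138745879) - 3593214 = 8292037073573823847/5104811902685489397 - 3593214 = -18342673304059064524328111/5104811902685489397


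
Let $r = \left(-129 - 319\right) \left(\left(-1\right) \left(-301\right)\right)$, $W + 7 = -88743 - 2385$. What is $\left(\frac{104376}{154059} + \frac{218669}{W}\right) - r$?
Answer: $\frac{57371644220473}{425459605} \approx 1.3485 \cdot 10^{5}$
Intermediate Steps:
$W = -91135$ ($W = -7 - 91128 = -91135$)
$r = -134848$ ($r = \left(-448\right) 301 = -134848$)
$\left(\frac{104376}{154059} + \frac{218669}{W}\right) - r = \left(\frac{104376}{154059} + \frac{218669}{-91135}\right) - -134848 = \left(104376 \cdot \frac{1}{154059} + 218669 \left(- \frac{1}{91135}\right)\right) + 134848 = \left(\frac{34792}{51353} - \frac{19879}{8285}\right) + 134848 = - \frac{732594567}{425459605} + 134848 = \frac{57371644220473}{425459605}$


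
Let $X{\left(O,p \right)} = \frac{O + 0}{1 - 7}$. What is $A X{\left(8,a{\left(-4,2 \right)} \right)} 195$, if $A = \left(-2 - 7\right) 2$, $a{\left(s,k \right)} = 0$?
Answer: $4680$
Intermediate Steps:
$X{\left(O,p \right)} = - \frac{O}{6}$ ($X{\left(O,p \right)} = \frac{O}{-6} = O \left(- \frac{1}{6}\right) = - \frac{O}{6}$)
$A = -18$ ($A = \left(-9\right) 2 = -18$)
$A X{\left(8,a{\left(-4,2 \right)} \right)} 195 = - 18 \left(\left(- \frac{1}{6}\right) 8\right) 195 = \left(-18\right) \left(- \frac{4}{3}\right) 195 = 24 \cdot 195 = 4680$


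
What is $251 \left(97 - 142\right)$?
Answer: $-11295$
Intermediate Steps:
$251 \left(97 - 142\right) = 251 \left(-45\right) = -11295$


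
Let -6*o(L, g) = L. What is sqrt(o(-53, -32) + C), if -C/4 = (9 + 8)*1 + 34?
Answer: I*sqrt(7026)/6 ≈ 13.97*I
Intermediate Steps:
o(L, g) = -L/6
C = -204 (C = -4*((9 + 8)*1 + 34) = -4*(17*1 + 34) = -4*(17 + 34) = -4*51 = -204)
sqrt(o(-53, -32) + C) = sqrt(-1/6*(-53) - 204) = sqrt(53/6 - 204) = sqrt(-1171/6) = I*sqrt(7026)/6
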